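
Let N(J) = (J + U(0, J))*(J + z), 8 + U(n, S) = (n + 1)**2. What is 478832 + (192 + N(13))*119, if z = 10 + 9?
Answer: 524528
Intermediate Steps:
U(n, S) = -8 + (1 + n)**2 (U(n, S) = -8 + (n + 1)**2 = -8 + (1 + n)**2)
z = 19
N(J) = (-7 + J)*(19 + J) (N(J) = (J + (-8 + (1 + 0)**2))*(J + 19) = (J + (-8 + 1**2))*(19 + J) = (J + (-8 + 1))*(19 + J) = (J - 7)*(19 + J) = (-7 + J)*(19 + J))
478832 + (192 + N(13))*119 = 478832 + (192 + (-133 + 13**2 + 12*13))*119 = 478832 + (192 + (-133 + 169 + 156))*119 = 478832 + (192 + 192)*119 = 478832 + 384*119 = 478832 + 45696 = 524528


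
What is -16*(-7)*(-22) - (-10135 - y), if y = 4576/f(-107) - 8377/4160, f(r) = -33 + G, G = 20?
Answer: 30438663/4160 ≈ 7317.0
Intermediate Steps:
f(r) = -13 (f(r) = -33 + 20 = -13)
y = -1472697/4160 (y = 4576/(-13) - 8377/4160 = 4576*(-1/13) - 8377*1/4160 = -352 - 8377/4160 = -1472697/4160 ≈ -354.01)
-16*(-7)*(-22) - (-10135 - y) = -16*(-7)*(-22) - (-10135 - 1*(-1472697/4160)) = 112*(-22) - (-10135 + 1472697/4160) = -2464 - 1*(-40688903/4160) = -2464 + 40688903/4160 = 30438663/4160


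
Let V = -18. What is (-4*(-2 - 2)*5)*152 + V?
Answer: 12142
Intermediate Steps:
(-4*(-2 - 2)*5)*152 + V = (-4*(-2 - 2)*5)*152 - 18 = (-4*(-4)*5)*152 - 18 = (16*5)*152 - 18 = 80*152 - 18 = 12160 - 18 = 12142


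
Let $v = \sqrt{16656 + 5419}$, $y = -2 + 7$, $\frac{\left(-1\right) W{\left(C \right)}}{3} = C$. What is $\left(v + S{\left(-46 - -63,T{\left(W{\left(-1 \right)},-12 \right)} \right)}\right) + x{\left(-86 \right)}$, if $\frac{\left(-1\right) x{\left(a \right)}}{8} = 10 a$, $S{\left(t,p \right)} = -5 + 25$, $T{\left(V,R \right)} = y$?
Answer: $6900 + 5 \sqrt{883} \approx 7048.6$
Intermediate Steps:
$W{\left(C \right)} = - 3 C$
$y = 5$
$T{\left(V,R \right)} = 5$
$v = 5 \sqrt{883}$ ($v = \sqrt{22075} = 5 \sqrt{883} \approx 148.58$)
$S{\left(t,p \right)} = 20$
$x{\left(a \right)} = - 80 a$ ($x{\left(a \right)} = - 8 \cdot 10 a = - 80 a$)
$\left(v + S{\left(-46 - -63,T{\left(W{\left(-1 \right)},-12 \right)} \right)}\right) + x{\left(-86 \right)} = \left(5 \sqrt{883} + 20\right) - -6880 = \left(20 + 5 \sqrt{883}\right) + 6880 = 6900 + 5 \sqrt{883}$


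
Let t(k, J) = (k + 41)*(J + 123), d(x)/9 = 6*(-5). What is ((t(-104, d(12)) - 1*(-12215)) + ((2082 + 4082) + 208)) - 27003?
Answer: 845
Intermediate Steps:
d(x) = -270 (d(x) = 9*(6*(-5)) = 9*(-30) = -270)
t(k, J) = (41 + k)*(123 + J)
((t(-104, d(12)) - 1*(-12215)) + ((2082 + 4082) + 208)) - 27003 = (((5043 + 41*(-270) + 123*(-104) - 270*(-104)) - 1*(-12215)) + ((2082 + 4082) + 208)) - 27003 = (((5043 - 11070 - 12792 + 28080) + 12215) + (6164 + 208)) - 27003 = ((9261 + 12215) + 6372) - 27003 = (21476 + 6372) - 27003 = 27848 - 27003 = 845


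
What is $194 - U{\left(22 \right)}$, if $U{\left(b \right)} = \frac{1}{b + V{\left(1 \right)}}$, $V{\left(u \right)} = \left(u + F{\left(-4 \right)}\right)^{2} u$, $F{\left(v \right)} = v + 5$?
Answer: $\frac{5043}{26} \approx 193.96$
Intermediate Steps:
$F{\left(v \right)} = 5 + v$
$V{\left(u \right)} = u \left(1 + u\right)^{2}$ ($V{\left(u \right)} = \left(u + \left(5 - 4\right)\right)^{2} u = \left(u + 1\right)^{2} u = \left(1 + u\right)^{2} u = u \left(1 + u\right)^{2}$)
$U{\left(b \right)} = \frac{1}{4 + b}$ ($U{\left(b \right)} = \frac{1}{b + 1 \left(1 + 1\right)^{2}} = \frac{1}{b + 1 \cdot 2^{2}} = \frac{1}{b + 1 \cdot 4} = \frac{1}{b + 4} = \frac{1}{4 + b}$)
$194 - U{\left(22 \right)} = 194 - \frac{1}{4 + 22} = 194 - \frac{1}{26} = \frac{5043}{26}$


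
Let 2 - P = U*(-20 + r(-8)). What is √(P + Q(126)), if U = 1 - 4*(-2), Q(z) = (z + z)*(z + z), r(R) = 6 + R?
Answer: 2*√15926 ≈ 252.40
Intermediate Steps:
Q(z) = 4*z² (Q(z) = (2*z)*(2*z) = 4*z²)
U = 9 (U = 1 + 8 = 9)
P = 200 (P = 2 - 9*(-20 + (6 - 8)) = 2 - 9*(-20 - 2) = 2 - 9*(-22) = 2 - 1*(-198) = 2 + 198 = 200)
√(P + Q(126)) = √(200 + 4*126²) = √(200 + 4*15876) = √(200 + 63504) = √63704 = 2*√15926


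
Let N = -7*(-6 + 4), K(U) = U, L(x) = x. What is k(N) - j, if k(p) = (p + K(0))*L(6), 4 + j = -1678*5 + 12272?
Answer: -3794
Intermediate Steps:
j = 3878 (j = -4 + (-1678*5 + 12272) = -4 + (-8390 + 12272) = -4 + 3882 = 3878)
N = 14 (N = -7*(-2) = 14)
k(p) = 6*p (k(p) = (p + 0)*6 = p*6 = 6*p)
k(N) - j = 6*14 - 1*3878 = 84 - 3878 = -3794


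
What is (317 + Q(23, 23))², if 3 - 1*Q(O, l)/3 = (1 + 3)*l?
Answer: 2500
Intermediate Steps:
Q(O, l) = 9 - 12*l (Q(O, l) = 9 - 3*(1 + 3)*l = 9 - 12*l)
(317 + Q(23, 23))² = (317 + (9 - 12*23))² = (317 + (9 - 276))² = (317 - 267)² = 50² = 2500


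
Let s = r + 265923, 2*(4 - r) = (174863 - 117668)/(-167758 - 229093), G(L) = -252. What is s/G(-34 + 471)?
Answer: -211066848949/200012904 ≈ -1055.3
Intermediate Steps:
r = 3232003/793702 (r = 4 - (174863 - 117668)/(2*(-167758 - 229093)) = 4 - 57195/(2*(-396851)) = 4 - 57195*(-1)/(2*396851) = 4 - 1/2*(-57195/396851) = 4 + 57195/793702 = 3232003/793702 ≈ 4.0721)
s = 211066848949/793702 (s = 3232003/793702 + 265923 = 211066848949/793702 ≈ 2.6593e+5)
s/G(-34 + 471) = (211066848949/793702)/(-252) = (211066848949/793702)*(-1/252) = -211066848949/200012904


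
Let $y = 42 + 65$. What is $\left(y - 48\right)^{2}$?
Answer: $3481$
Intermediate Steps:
$y = 107$
$\left(y - 48\right)^{2} = \left(107 - 48\right)^{2} = 59^{2} = 3481$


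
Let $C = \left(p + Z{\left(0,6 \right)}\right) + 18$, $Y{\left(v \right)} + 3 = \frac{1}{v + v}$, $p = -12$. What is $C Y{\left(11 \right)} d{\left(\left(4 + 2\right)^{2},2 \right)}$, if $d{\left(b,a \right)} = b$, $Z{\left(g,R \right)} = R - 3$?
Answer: $- \frac{10530}{11} \approx -957.27$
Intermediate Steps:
$Z{\left(g,R \right)} = -3 + R$
$Y{\left(v \right)} = -3 + \frac{1}{2 v}$ ($Y{\left(v \right)} = -3 + \frac{1}{v + v} = -3 + \frac{1}{2 v}$)
$C = 9$ ($C = \left(-12 + \left(-3 + 6\right)\right) + 18 = \left(-12 + 3\right) + 18 = -9 + 18 = 9$)
$C Y{\left(11 \right)} d{\left(\left(4 + 2\right)^{2},2 \right)} = 9 \left(-3 + \frac{1}{2 \cdot 11}\right) \left(4 + 2\right)^{2} = 9 \left(-3 + \frac{1}{2} \cdot \frac{1}{11}\right) 6^{2} = 9 \left(-3 + \frac{1}{22}\right) 36 = 9 \left(- \frac{65}{22}\right) 36 = \left(- \frac{585}{22}\right) 36 = - \frac{10530}{11}$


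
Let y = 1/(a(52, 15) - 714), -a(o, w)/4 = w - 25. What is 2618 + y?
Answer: 1764531/674 ≈ 2618.0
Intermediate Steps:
a(o, w) = 100 - 4*w (a(o, w) = -4*(w - 25) = -4*(-25 + w) = 100 - 4*w)
y = -1/674 (y = 1/((100 - 4*15) - 714) = 1/((100 - 60) - 714) = 1/(40 - 714) = 1/(-674) = -1/674 ≈ -0.0014837)
2618 + y = 2618 - 1/674 = 1764531/674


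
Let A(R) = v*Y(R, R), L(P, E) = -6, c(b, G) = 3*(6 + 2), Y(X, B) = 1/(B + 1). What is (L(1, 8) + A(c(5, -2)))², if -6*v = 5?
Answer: 32761/900 ≈ 36.401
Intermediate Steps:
v = -⅚ (v = -⅙*5 = -⅚ ≈ -0.83333)
Y(X, B) = 1/(1 + B)
c(b, G) = 24 (c(b, G) = 3*8 = 24)
A(R) = -5/(6*(1 + R))
(L(1, 8) + A(c(5, -2)))² = (-6 - 5/(6 + 6*24))² = (-6 - 5/(6 + 144))² = (-6 - 5/150)² = (-6 - 5*1/150)² = (-6 - 1/30)² = (-181/30)² = 32761/900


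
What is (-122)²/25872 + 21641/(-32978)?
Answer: -784675/9695532 ≈ -0.080932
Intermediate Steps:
(-122)²/25872 + 21641/(-32978) = 14884*(1/25872) + 21641*(-1/32978) = 3721/6468 - 21641/32978 = -784675/9695532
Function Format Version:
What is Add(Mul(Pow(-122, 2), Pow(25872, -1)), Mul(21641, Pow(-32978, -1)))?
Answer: Rational(-784675, 9695532) ≈ -0.080932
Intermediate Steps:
Add(Mul(Pow(-122, 2), Pow(25872, -1)), Mul(21641, Pow(-32978, -1))) = Add(Mul(14884, Rational(1, 25872)), Mul(21641, Rational(-1, 32978))) = Add(Rational(3721, 6468), Rational(-21641, 32978)) = Rational(-784675, 9695532)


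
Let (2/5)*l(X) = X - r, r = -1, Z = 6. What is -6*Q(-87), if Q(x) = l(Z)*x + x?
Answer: 9657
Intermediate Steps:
l(X) = 5/2 + 5*X/2 (l(X) = 5*(X - 1*(-1))/2 = 5*(X + 1)/2 = 5*(1 + X)/2 = 5/2 + 5*X/2)
Q(x) = 37*x/2 (Q(x) = (5/2 + (5/2)*6)*x + x = (5/2 + 15)*x + x = 35*x/2 + x = 37*x/2)
-6*Q(-87) = -111*(-87) = -6*(-3219/2) = 9657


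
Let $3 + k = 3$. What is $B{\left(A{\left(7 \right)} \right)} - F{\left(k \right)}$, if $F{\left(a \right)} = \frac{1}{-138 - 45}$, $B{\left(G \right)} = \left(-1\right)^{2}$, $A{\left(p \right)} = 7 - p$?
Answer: $\frac{184}{183} \approx 1.0055$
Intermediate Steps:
$k = 0$ ($k = -3 + 3 = 0$)
$B{\left(G \right)} = 1$
$F{\left(a \right)} = - \frac{1}{183}$ ($F{\left(a \right)} = \frac{1}{-183} = - \frac{1}{183}$)
$B{\left(A{\left(7 \right)} \right)} - F{\left(k \right)} = 1 - - \frac{1}{183} = 1 + \frac{1}{183} = \frac{184}{183}$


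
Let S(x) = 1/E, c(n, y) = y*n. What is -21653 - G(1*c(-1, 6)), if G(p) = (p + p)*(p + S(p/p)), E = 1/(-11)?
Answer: -21857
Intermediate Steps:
c(n, y) = n*y
E = -1/11 ≈ -0.090909
S(x) = -11 (S(x) = 1/(-1/11) = -11)
G(p) = 2*p*(-11 + p) (G(p) = (p + p)*(p - 11) = (2*p)*(-11 + p) = 2*p*(-11 + p))
-21653 - G(1*c(-1, 6)) = -21653 - 2*1*(-1*6)*(-11 + 1*(-1*6)) = -21653 - 2*1*(-6)*(-11 + 1*(-6)) = -21653 - 2*(-6)*(-11 - 6) = -21653 - 2*(-6)*(-17) = -21653 - 1*204 = -21653 - 204 = -21857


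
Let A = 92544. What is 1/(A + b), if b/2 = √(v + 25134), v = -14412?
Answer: 3856/356847877 - √10722/4282174524 ≈ 1.0782e-5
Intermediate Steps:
b = 2*√10722 (b = 2*√(-14412 + 25134) = 2*√10722 ≈ 207.09)
1/(A + b) = 1/(92544 + 2*√10722)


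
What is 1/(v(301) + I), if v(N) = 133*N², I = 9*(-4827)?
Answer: 1/12006490 ≈ 8.3288e-8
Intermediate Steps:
I = -43443
1/(v(301) + I) = 1/(133*301² - 43443) = 1/(133*90601 - 43443) = 1/(12049933 - 43443) = 1/12006490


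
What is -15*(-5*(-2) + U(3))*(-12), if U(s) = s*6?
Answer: 5040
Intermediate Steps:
U(s) = 6*s
-15*(-5*(-2) + U(3))*(-12) = -15*(-5*(-2) + 6*3)*(-12) = -15*(10 + 18)*(-12) = -15*28*(-12) = -420*(-12) = 5040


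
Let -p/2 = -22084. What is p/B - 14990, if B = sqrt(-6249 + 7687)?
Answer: -14990 + 22084*sqrt(1438)/719 ≈ -13825.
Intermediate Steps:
p = 44168 (p = -2*(-22084) = 44168)
B = sqrt(1438) ≈ 37.921
p/B - 14990 = 44168/(sqrt(1438)) - 14990 = 44168*(sqrt(1438)/1438) - 14990 = 22084*sqrt(1438)/719 - 14990 = -14990 + 22084*sqrt(1438)/719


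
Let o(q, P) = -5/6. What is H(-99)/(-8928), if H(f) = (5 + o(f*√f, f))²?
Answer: -625/321408 ≈ -0.0019446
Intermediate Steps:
o(q, P) = -⅚ (o(q, P) = -5*⅙ = -⅚)
H(f) = 625/36 (H(f) = (5 - ⅚)² = (25/6)² = 625/36)
H(-99)/(-8928) = (625/36)/(-8928) = (625/36)*(-1/8928) = -625/321408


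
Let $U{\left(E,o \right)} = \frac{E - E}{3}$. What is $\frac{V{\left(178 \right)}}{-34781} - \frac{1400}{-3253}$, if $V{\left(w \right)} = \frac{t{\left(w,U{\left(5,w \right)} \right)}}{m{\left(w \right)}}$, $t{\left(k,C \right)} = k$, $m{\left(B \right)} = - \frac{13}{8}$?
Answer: $\frac{637646472}{1470853709} \approx 0.43352$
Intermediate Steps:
$m{\left(B \right)} = - \frac{13}{8}$ ($m{\left(B \right)} = \left(-13\right) \frac{1}{8} = - \frac{13}{8}$)
$U{\left(E,o \right)} = 0$ ($U{\left(E,o \right)} = 0 \cdot \frac{1}{3} = 0$)
$V{\left(w \right)} = - \frac{8 w}{13}$ ($V{\left(w \right)} = \frac{w}{- \frac{13}{8}} = w \left(- \frac{8}{13}\right) = - \frac{8 w}{13}$)
$\frac{V{\left(178 \right)}}{-34781} - \frac{1400}{-3253} = \frac{\left(- \frac{8}{13}\right) 178}{-34781} - \frac{1400}{-3253} = \left(- \frac{1424}{13}\right) \left(- \frac{1}{34781}\right) - - \frac{1400}{3253} = \frac{1424}{452153} + \frac{1400}{3253} = \frac{637646472}{1470853709}$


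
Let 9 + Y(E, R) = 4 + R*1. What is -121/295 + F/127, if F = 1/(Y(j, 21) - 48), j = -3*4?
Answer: -492039/1198880 ≈ -0.41042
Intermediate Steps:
j = -12
Y(E, R) = -5 + R (Y(E, R) = -9 + (4 + R*1) = -9 + (4 + R) = -5 + R)
F = -1/32 (F = 1/((-5 + 21) - 48) = 1/(16 - 48) = 1/(-32) = -1/32 ≈ -0.031250)
-121/295 + F/127 = -121/295 - 1/32/127 = -121*1/295 - 1/32*1/127 = -121/295 - 1/4064 = -492039/1198880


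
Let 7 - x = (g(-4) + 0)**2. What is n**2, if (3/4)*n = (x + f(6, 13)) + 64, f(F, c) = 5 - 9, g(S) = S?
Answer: 4624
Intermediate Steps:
f(F, c) = -4
x = -9 (x = 7 - (-4 + 0)**2 = 7 - 1*(-4)**2 = 7 - 1*16 = 7 - 16 = -9)
n = 68 (n = 4*((-9 - 4) + 64)/3 = 4*(-13 + 64)/3 = (4/3)*51 = 68)
n**2 = 68**2 = 4624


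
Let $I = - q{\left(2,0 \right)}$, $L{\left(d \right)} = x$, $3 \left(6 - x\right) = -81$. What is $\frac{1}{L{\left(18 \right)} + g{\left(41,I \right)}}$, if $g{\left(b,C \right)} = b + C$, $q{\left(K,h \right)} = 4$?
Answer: $\frac{1}{70} \approx 0.014286$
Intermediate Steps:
$x = 33$ ($x = 6 - -27 = 6 + 27 = 33$)
$L{\left(d \right)} = 33$
$I = -4$ ($I = \left(-1\right) 4 = -4$)
$g{\left(b,C \right)} = C + b$
$\frac{1}{L{\left(18 \right)} + g{\left(41,I \right)}} = \frac{1}{33 + \left(-4 + 41\right)} = \frac{1}{33 + 37} = \frac{1}{70}$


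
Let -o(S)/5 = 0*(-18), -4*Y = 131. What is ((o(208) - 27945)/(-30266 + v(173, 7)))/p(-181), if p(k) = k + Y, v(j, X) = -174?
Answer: -621/144590 ≈ -0.0042949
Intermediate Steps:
Y = -131/4 (Y = -¼*131 = -131/4 ≈ -32.750)
o(S) = 0 (o(S) = -0*(-18) = -5*0 = 0)
p(k) = -131/4 + k (p(k) = k - 131/4 = -131/4 + k)
((o(208) - 27945)/(-30266 + v(173, 7)))/p(-181) = ((0 - 27945)/(-30266 - 174))/(-131/4 - 181) = (-27945/(-30440))/(-855/4) = -27945*(-1/30440)*(-4/855) = (5589/6088)*(-4/855) = -621/144590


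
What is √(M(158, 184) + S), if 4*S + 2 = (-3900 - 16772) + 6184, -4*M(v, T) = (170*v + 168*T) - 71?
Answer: I*√72191/2 ≈ 134.34*I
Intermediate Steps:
M(v, T) = 71/4 - 42*T - 85*v/2 (M(v, T) = -((170*v + 168*T) - 71)/4 = -((168*T + 170*v) - 71)/4 = -(-71 + 168*T + 170*v)/4 = 71/4 - 42*T - 85*v/2)
S = -7245/2 (S = -½ + ((-3900 - 16772) + 6184)/4 = -½ + (-20672 + 6184)/4 = -½ + (¼)*(-14488) = -½ - 3622 = -7245/2 ≈ -3622.5)
√(M(158, 184) + S) = √((71/4 - 42*184 - 85/2*158) - 7245/2) = √((71/4 - 7728 - 6715) - 7245/2) = √(-57701/4 - 7245/2) = √(-72191/4) = I*√72191/2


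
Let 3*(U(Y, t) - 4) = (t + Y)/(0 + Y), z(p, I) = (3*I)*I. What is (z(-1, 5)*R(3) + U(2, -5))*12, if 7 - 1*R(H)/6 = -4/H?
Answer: 45042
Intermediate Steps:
R(H) = 42 + 24/H (R(H) = 42 - (-24)/H = 42 + 24/H)
z(p, I) = 3*I**2
U(Y, t) = 4 + (Y + t)/(3*Y) (U(Y, t) = 4 + ((t + Y)/(0 + Y))/3 = 4 + ((Y + t)/Y)/3 = 4 + (Y + t)/(3*Y))
(z(-1, 5)*R(3) + U(2, -5))*12 = ((3*5**2)*(42 + 24/3) + (1/3)*(-5 + 13*2)/2)*12 = ((3*25)*(42 + 24*(1/3)) + (1/3)*(1/2)*(-5 + 26))*12 = (75*(42 + 8) + (1/3)*(1/2)*21)*12 = (75*50 + 7/2)*12 = (3750 + 7/2)*12 = (7507/2)*12 = 45042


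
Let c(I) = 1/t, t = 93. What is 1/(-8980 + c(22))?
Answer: -93/835139 ≈ -0.00011136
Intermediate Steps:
c(I) = 1/93
1/(-8980 + c(22)) = 1/(-8980 + 1/93) = 1/(-835139/93) = -93/835139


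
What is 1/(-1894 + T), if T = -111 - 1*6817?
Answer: -1/8822 ≈ -0.00011335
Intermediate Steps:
T = -6928 (T = -111 - 6817 = -6928)
1/(-1894 + T) = 1/(-1894 - 6928) = 1/(-8822) = -1/8822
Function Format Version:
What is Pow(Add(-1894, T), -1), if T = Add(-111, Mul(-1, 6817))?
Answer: Rational(-1, 8822) ≈ -0.00011335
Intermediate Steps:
T = -6928 (T = Add(-111, -6817) = -6928)
Pow(Add(-1894, T), -1) = Pow(Add(-1894, -6928), -1) = Pow(-8822, -1) = Rational(-1, 8822)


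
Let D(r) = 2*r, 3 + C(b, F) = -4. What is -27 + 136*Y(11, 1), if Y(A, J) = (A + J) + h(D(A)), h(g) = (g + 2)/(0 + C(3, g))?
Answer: 7971/7 ≈ 1138.7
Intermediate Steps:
C(b, F) = -7 (C(b, F) = -3 - 4 = -7)
h(g) = -2/7 - g/7 (h(g) = (g + 2)/(0 - 7) = (2 + g)/(-7) = (2 + g)*(-1/7) = -2/7 - g/7)
Y(A, J) = -2/7 + J + 5*A/7 (Y(A, J) = (A + J) + (-2/7 - 2*A/7) = -2/7 + J + 5*A/7)
-27 + 136*Y(11, 1) = -27 + 136*(-2/7 + 1 + (5/7)*11) = -27 + 136*(-2/7 + 1 + 55/7) = -27 + 136*(60/7) = -27 + 8160/7 = 7971/7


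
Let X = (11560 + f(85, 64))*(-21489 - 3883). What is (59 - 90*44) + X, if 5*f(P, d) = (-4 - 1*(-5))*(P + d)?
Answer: -1470301533/5 ≈ -2.9406e+8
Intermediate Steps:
f(P, d) = P/5 + d/5 (f(P, d) = ((-4 - 1*(-5))*(P + d))/5 = ((-4 + 5)*(P + d))/5 = (1*(P + d))/5 = (P + d)/5 = P/5 + d/5)
X = -1470282028/5 (X = (11560 + ((1/5)*85 + (1/5)*64))*(-21489 - 3883) = (11560 + (17 + 64/5))*(-25372) = (11560 + 149/5)*(-25372) = (57949/5)*(-25372) = -1470282028/5 ≈ -2.9406e+8)
(59 - 90*44) + X = (59 - 90*44) - 1470282028/5 = (59 - 3960) - 1470282028/5 = -3901 - 1470282028/5 = -1470301533/5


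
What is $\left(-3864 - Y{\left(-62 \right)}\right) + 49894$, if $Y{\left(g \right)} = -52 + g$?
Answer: $46144$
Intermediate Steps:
$\left(-3864 - Y{\left(-62 \right)}\right) + 49894 = \left(-3864 - \left(-52 - 62\right)\right) + 49894 = \left(-3864 - -114\right) + 49894 = \left(-3864 + 114\right) + 49894 = -3750 + 49894 = 46144$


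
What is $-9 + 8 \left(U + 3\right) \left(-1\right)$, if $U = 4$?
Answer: $-65$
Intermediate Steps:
$-9 + 8 \left(U + 3\right) \left(-1\right) = -9 + 8 \left(4 + 3\right) \left(-1\right) = -9 + 8 \cdot 7 \left(-1\right) = -9 + 8 \left(-7\right) = -9 - 56 = -65$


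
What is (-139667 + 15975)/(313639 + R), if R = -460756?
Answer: 123692/147117 ≈ 0.84077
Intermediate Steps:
(-139667 + 15975)/(313639 + R) = (-139667 + 15975)/(313639 - 460756) = -123692/(-147117) = -123692*(-1/147117) = 123692/147117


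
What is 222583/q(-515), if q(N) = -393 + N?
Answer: -222583/908 ≈ -245.14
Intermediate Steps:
222583/q(-515) = 222583/(-393 - 515) = 222583/(-908) = 222583*(-1/908) = -222583/908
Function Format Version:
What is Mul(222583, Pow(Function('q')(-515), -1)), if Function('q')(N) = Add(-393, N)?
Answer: Rational(-222583, 908) ≈ -245.14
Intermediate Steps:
Mul(222583, Pow(Function('q')(-515), -1)) = Mul(222583, Pow(Add(-393, -515), -1)) = Mul(222583, Pow(-908, -1)) = Mul(222583, Rational(-1, 908)) = Rational(-222583, 908)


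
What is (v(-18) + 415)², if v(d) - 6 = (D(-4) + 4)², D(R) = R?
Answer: 177241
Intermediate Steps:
v(d) = 6 (v(d) = 6 + (-4 + 4)² = 6 + 0² = 6 + 0 = 6)
(v(-18) + 415)² = (6 + 415)² = 421² = 177241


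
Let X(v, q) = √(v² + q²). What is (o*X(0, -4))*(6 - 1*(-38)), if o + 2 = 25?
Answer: 4048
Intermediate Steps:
o = 23 (o = -2 + 25 = 23)
X(v, q) = √(q² + v²)
(o*X(0, -4))*(6 - 1*(-38)) = (23*√((-4)² + 0²))*(6 - 1*(-38)) = (23*√(16 + 0))*(6 + 38) = (23*√16)*44 = (23*4)*44 = 92*44 = 4048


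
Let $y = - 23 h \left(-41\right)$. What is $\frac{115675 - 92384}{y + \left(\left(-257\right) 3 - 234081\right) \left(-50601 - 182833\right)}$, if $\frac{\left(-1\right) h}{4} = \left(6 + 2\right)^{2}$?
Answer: $\frac{23291}{54822200360} \approx 4.2485 \cdot 10^{-7}$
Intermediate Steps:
$h = -256$ ($h = - 4 \left(6 + 2\right)^{2} = - 4 \cdot 8^{2} = \left(-4\right) 64 = -256$)
$y = -241408$ ($y = \left(-23\right) \left(-256\right) \left(-41\right) = 5888 \left(-41\right) = -241408$)
$\frac{115675 - 92384}{y + \left(\left(-257\right) 3 - 234081\right) \left(-50601 - 182833\right)} = \frac{115675 - 92384}{-241408 + \left(\left(-257\right) 3 - 234081\right) \left(-50601 - 182833\right)} = \frac{23291}{-241408 + \left(-771 - 234081\right) \left(-233434\right)} = \frac{23291}{-241408 - -54822441768} = \frac{23291}{-241408 + 54822441768} = \frac{23291}{54822200360}$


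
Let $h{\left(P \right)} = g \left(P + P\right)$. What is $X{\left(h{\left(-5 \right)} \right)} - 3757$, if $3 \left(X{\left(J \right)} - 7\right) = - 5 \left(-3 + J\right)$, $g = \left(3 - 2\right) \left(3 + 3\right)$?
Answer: $-3645$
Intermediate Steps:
$g = 6$ ($g = 1 \cdot 6 = 6$)
$h{\left(P \right)} = 12 P$ ($h{\left(P \right)} = 6 \left(P + P\right) = 6 \cdot 2 P = 12 P$)
$X{\left(J \right)} = 12 - \frac{5 J}{3}$ ($X{\left(J \right)} = 7 + \frac{\left(-5\right) \left(-3 + J\right)}{3} = 7 + \frac{15 - 5 J}{3} = 7 - \left(-5 + \frac{5 J}{3}\right) = 12 - \frac{5 J}{3}$)
$X{\left(h{\left(-5 \right)} \right)} - 3757 = \left(12 - \frac{5 \cdot 12 \left(-5\right)}{3}\right) - 3757 = \left(12 - -100\right) - 3757 = \left(12 + 100\right) - 3757 = 112 - 3757 = -3645$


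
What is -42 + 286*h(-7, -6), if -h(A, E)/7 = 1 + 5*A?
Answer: 68026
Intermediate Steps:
h(A, E) = -7 - 35*A (h(A, E) = -7*(1 + 5*A) = -7 - 35*A)
-42 + 286*h(-7, -6) = -42 + 286*(-7 - 35*(-7)) = -42 + 286*(-7 + 245) = -42 + 286*238 = -42 + 68068 = 68026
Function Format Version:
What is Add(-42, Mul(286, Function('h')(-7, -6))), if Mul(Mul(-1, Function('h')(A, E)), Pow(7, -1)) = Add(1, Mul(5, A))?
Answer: 68026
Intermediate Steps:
Function('h')(A, E) = Add(-7, Mul(-35, A)) (Function('h')(A, E) = Mul(-7, Add(1, Mul(5, A))) = Add(-7, Mul(-35, A)))
Add(-42, Mul(286, Function('h')(-7, -6))) = Add(-42, Mul(286, Add(-7, Mul(-35, -7)))) = Add(-42, Mul(286, Add(-7, 245))) = Add(-42, Mul(286, 238)) = Add(-42, 68068) = 68026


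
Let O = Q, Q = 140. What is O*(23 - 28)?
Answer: -700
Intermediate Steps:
O = 140
O*(23 - 28) = 140*(23 - 28) = 140*(-5) = -700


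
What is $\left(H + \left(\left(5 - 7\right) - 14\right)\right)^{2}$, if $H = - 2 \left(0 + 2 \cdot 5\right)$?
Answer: $1296$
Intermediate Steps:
$H = -20$ ($H = - 2 \left(0 + 10\right) = \left(-2\right) 10 = -20$)
$\left(H + \left(\left(5 - 7\right) - 14\right)\right)^{2} = \left(-20 + \left(\left(5 - 7\right) - 14\right)\right)^{2} = \left(-20 - 16\right)^{2} = \left(-36\right)^{2} = 1296$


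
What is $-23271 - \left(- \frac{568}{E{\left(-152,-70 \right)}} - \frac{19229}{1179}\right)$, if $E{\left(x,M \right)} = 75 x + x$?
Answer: $- \frac{39590636029}{1702476} \approx -23255.0$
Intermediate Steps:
$E{\left(x,M \right)} = 76 x$
$-23271 - \left(- \frac{568}{E{\left(-152,-70 \right)}} - \frac{19229}{1179}\right) = -23271 - \left(- \frac{568}{76 \left(-152\right)} - \frac{19229}{1179}\right) = -23271 - \left(- \frac{568}{-11552} - \frac{19229}{1179}\right) = -23271 - \left(\left(-568\right) \left(- \frac{1}{11552}\right) - \frac{19229}{1179}\right) = -23271 - \left(\frac{71}{1444} - \frac{19229}{1179}\right) = -23271 - - \frac{27682967}{1702476} = -23271 + \frac{27682967}{1702476} = - \frac{39590636029}{1702476}$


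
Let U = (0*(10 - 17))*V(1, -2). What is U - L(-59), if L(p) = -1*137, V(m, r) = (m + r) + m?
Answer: 137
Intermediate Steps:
V(m, r) = r + 2*m
L(p) = -137
U = 0 (U = (0*(10 - 17))*(-2 + 2*1) = (0*(-7))*(-2 + 2) = 0*0 = 0)
U - L(-59) = 0 - 1*(-137) = 0 + 137 = 137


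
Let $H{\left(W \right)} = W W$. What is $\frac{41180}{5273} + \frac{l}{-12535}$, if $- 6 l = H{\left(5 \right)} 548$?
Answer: $\frac{316938790}{39658233} \approx 7.9918$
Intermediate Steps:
$H{\left(W \right)} = W^{2}$
$l = - \frac{6850}{3}$ ($l = - \frac{5^{2} \cdot 548}{6} = - \frac{25 \cdot 548}{6} = \left(- \frac{1}{6}\right) 13700 = - \frac{6850}{3} \approx -2283.3$)
$\frac{41180}{5273} + \frac{l}{-12535} = \frac{41180}{5273} - \frac{6850}{3 \left(-12535\right)} = 41180 \cdot \frac{1}{5273} - - \frac{1370}{7521} = \frac{41180}{5273} + \frac{1370}{7521} = \frac{316938790}{39658233}$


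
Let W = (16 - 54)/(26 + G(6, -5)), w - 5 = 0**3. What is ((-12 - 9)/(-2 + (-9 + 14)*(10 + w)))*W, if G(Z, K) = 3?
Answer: 798/2117 ≈ 0.37695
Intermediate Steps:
w = 5 (w = 5 + 0**3 = 5 + 0 = 5)
W = -38/29 (W = (16 - 54)/(26 + 3) = -38/29 ≈ -1.3103)
((-12 - 9)/(-2 + (-9 + 14)*(10 + w)))*W = ((-12 - 9)/(-2 + (-9 + 14)*(10 + 5)))*(-38/29) = -21/(-2 + 5*15)*(-38/29) = -21/(-2 + 75)*(-38/29) = -21/73*(-38/29) = 798/2117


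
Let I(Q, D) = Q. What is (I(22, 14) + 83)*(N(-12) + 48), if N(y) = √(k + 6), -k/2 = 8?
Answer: 5040 + 105*I*√10 ≈ 5040.0 + 332.04*I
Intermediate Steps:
k = -16 (k = -2*8 = -16)
N(y) = I*√10 (N(y) = √(-16 + 6) = √(-10) = I*√10)
(I(22, 14) + 83)*(N(-12) + 48) = (22 + 83)*(I*√10 + 48) = 105*(48 + I*√10) = 5040 + 105*I*√10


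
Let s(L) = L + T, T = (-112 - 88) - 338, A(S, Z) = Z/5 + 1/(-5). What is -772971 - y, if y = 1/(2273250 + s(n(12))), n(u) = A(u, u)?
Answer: -8783710839446/11363571 ≈ -7.7297e+5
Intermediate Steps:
A(S, Z) = -⅕ + Z/5 (A(S, Z) = Z*(⅕) + 1*(-⅕) = Z/5 - ⅕ = -⅕ + Z/5)
n(u) = -⅕ + u/5
T = -538 (T = -200 - 338 = -538)
s(L) = -538 + L (s(L) = L - 538 = -538 + L)
y = 5/11363571 (y = 1/(2273250 + (-538 + (-⅕ + (⅕)*12))) = 1/(2273250 + (-538 + (-⅕ + 12/5))) = 1/(2273250 + (-538 + 11/5)) = 1/(2273250 - 2679/5) = 1/(11363571/5) = 5/11363571 ≈ 4.4000e-7)
-772971 - y = -772971 - 1*5/11363571 = -772971 - 5/11363571 = -8783710839446/11363571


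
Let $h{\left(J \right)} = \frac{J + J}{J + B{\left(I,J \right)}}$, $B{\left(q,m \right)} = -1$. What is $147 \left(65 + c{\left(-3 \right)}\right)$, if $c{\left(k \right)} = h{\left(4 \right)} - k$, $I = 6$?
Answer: $10388$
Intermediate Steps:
$h{\left(J \right)} = \frac{2 J}{-1 + J}$ ($h{\left(J \right)} = \frac{J + J}{J - 1} = \frac{2 J}{-1 + J}$)
$c{\left(k \right)} = \frac{8}{3} - k$ ($c{\left(k \right)} = 2 \cdot 4 \frac{1}{-1 + 4} - k = 2 \cdot 4 \cdot \frac{1}{3} - k = \frac{8}{3} - k$)
$147 \left(65 + c{\left(-3 \right)}\right) = 147 \left(65 + \left(\frac{8}{3} - -3\right)\right) = 147 \left(65 + \left(\frac{8}{3} + 3\right)\right) = 147 \left(65 + \frac{17}{3}\right) = 147 \cdot \frac{212}{3} = 10388$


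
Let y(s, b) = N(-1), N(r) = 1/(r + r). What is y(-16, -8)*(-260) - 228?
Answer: -98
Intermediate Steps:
N(r) = 1/(2*r)
y(s, b) = -1/2 (y(s, b) = (1/2)/(-1) = (1/2)*(-1) = -1/2)
y(-16, -8)*(-260) - 228 = -1/2*(-260) - 228 = 130 - 228 = -98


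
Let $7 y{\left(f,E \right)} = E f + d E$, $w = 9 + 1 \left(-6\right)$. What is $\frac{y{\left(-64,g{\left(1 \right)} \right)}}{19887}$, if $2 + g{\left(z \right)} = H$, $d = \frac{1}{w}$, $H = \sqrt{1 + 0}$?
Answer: $\frac{191}{417627} \approx 0.00045735$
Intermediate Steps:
$w = 3$ ($w = 9 - 6 = 3$)
$H = 1$ ($H = \sqrt{1} = 1$)
$d = \frac{1}{3} \approx 0.33333$
$g{\left(z \right)} = -1$ ($g{\left(z \right)} = -2 + 1 = -1$)
$y{\left(f,E \right)} = \frac{E}{21} + \frac{E f}{7}$ ($y{\left(f,E \right)} = \frac{E f + \frac{E}{3}}{7} = \frac{\frac{E}{3} + E f}{7} = \frac{E}{21} + \frac{E f}{7}$)
$\frac{y{\left(-64,g{\left(1 \right)} \right)}}{19887} = \frac{\frac{1}{21} \left(-1\right) \left(1 + 3 \left(-64\right)\right)}{19887} = \frac{1}{21} \left(-1\right) \left(1 - 192\right) \frac{1}{19887} = \frac{1}{21} \left(-1\right) \left(-191\right) \frac{1}{19887} = \frac{191}{21} \cdot \frac{1}{19887} = \frac{191}{417627}$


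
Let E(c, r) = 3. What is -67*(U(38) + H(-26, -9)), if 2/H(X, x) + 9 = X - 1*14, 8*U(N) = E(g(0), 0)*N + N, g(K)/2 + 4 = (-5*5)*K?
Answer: -62243/49 ≈ -1270.3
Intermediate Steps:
g(K) = -8 - 50*K (g(K) = -8 + 2*((-5*5)*K) = -8 + 2*(-25*K) = -8 - 50*K)
U(N) = N/2 (U(N) = (3*N + N)/8 = (4*N)/8 = N/2)
H(X, x) = 2/(-23 + X) (H(X, x) = 2/(-9 + (X - 1*14)) = 2/(-9 + (X - 14)) = 2/(-9 + (-14 + X)) = 2/(-23 + X))
-67*(U(38) + H(-26, -9)) = -67*((½)*38 + 2/(-23 - 26)) = -67*(19 + 2/(-49)) = -67*(19 + 2*(-1/49)) = -67*(19 - 2/49) = -67*929/49 = -62243/49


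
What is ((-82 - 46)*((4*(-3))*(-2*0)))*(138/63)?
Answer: 0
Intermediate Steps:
((-82 - 46)*((4*(-3))*(-2*0)))*(138/63) = (-(-1536)*0)*(138*(1/63)) = -128*0*(46/21) = 0*(46/21) = 0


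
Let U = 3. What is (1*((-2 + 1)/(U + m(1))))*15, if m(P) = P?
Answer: -15/4 ≈ -3.7500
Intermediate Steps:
(1*((-2 + 1)/(U + m(1))))*15 = (1*((-2 + 1)/(3 + 1)))*15 = (1*(-1/4))*15 = (1*(-1*¼))*15 = (1*(-¼))*15 = -¼*15 = -15/4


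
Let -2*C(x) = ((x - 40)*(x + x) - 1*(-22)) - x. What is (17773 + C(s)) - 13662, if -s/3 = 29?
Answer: -13985/2 ≈ -6992.5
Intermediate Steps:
s = -87 (s = -3*29 = -87)
C(x) = -11 + x/2 - x*(-40 + x) (C(x) = -(((x - 40)*(x + x) - 1*(-22)) - x)/2 = -(((-40 + x)*(2*x) + 22) - x)/2 = -((2*x*(-40 + x) + 22) - x)/2 = -((22 + 2*x*(-40 + x)) - x)/2 = -(22 - x + 2*x*(-40 + x))/2 = -11 + x/2 - x*(-40 + x))
(17773 + C(s)) - 13662 = (17773 + (-11 - 1*(-87)² + (81/2)*(-87))) - 13662 = (17773 + (-11 - 1*7569 - 7047/2)) - 13662 = (17773 + (-11 - 7569 - 7047/2)) - 13662 = (17773 - 22207/2) - 13662 = 13339/2 - 13662 = -13985/2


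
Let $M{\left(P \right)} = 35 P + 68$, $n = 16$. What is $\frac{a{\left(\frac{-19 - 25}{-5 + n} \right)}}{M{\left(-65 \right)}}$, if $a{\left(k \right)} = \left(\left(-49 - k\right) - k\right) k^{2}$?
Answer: $\frac{656}{2207} \approx 0.29724$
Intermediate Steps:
$M{\left(P \right)} = 68 + 35 P$
$a{\left(k \right)} = k^{2} \left(-49 - 2 k\right)$ ($a{\left(k \right)} = \left(-49 - 2 k\right) k^{2} = k^{2} \left(-49 - 2 k\right)$)
$\frac{a{\left(\frac{-19 - 25}{-5 + n} \right)}}{M{\left(-65 \right)}} = \frac{\left(\frac{-19 - 25}{-5 + 16}\right)^{2} \left(-49 - 2 \frac{-19 - 25}{-5 + 16}\right)}{68 + 35 \left(-65\right)} = \frac{\left(- \frac{44}{11}\right)^{2} \left(-49 - 2 \left(- \frac{44}{11}\right)\right)}{68 - 2275} = \frac{\left(\left(-44\right) \frac{1}{11}\right)^{2} \left(-49 - 2 \left(\left(-44\right) \frac{1}{11}\right)\right)}{-2207} = \left(-4\right)^{2} \left(-49 - -8\right) \left(- \frac{1}{2207}\right) = 16 \left(-49 + 8\right) \left(- \frac{1}{2207}\right) = 16 \left(-41\right) \left(- \frac{1}{2207}\right) = \left(-656\right) \left(- \frac{1}{2207}\right) = \frac{656}{2207}$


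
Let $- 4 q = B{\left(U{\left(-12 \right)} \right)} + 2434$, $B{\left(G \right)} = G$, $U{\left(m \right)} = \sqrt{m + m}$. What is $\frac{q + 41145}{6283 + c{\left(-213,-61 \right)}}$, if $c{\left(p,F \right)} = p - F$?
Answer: $\frac{81073}{12262} - \frac{i \sqrt{6}}{12262} \approx 6.6117 - 0.00019976 i$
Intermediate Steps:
$U{\left(m \right)} = \sqrt{2} \sqrt{m}$ ($U{\left(m \right)} = \sqrt{2 m} = \sqrt{2} \sqrt{m}$)
$q = - \frac{1217}{2} - \frac{i \sqrt{6}}{2}$ ($q = - \frac{\sqrt{2} \sqrt{-12} + 2434}{4} = - \frac{\sqrt{2} \cdot 2 i \sqrt{3} + 2434}{4} = - \frac{2 i \sqrt{6} + 2434}{4} = - \frac{2434 + 2 i \sqrt{6}}{4} = - \frac{1217}{2} - \frac{i \sqrt{6}}{2} \approx -608.5 - 1.2247 i$)
$\frac{q + 41145}{6283 + c{\left(-213,-61 \right)}} = \frac{\left(- \frac{1217}{2} - \frac{i \sqrt{6}}{2}\right) + 41145}{6283 - 152} = \frac{\frac{81073}{2} - \frac{i \sqrt{6}}{2}}{6283 + \left(-213 + 61\right)} = \frac{\frac{81073}{2} - \frac{i \sqrt{6}}{2}}{6283 - 152} = \frac{\frac{81073}{2} - \frac{i \sqrt{6}}{2}}{6131} = \left(\frac{81073}{2} - \frac{i \sqrt{6}}{2}\right) \frac{1}{6131} = \frac{81073}{12262} - \frac{i \sqrt{6}}{12262}$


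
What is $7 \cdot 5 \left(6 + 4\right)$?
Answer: $350$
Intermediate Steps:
$7 \cdot 5 \left(6 + 4\right) = 35 \cdot 10 = 350$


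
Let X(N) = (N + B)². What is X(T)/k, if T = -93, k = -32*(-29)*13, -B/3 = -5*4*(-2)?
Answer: 45369/12064 ≈ 3.7607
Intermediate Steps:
B = -120 (B = -3*(-5*4)*(-2) = -(-60)*(-2) = -3*40 = -120)
k = 12064 (k = 928*13 = 12064)
X(N) = (-120 + N)² (X(N) = (N - 120)² = (-120 + N)²)
X(T)/k = (-120 - 93)²/12064 = (-213)²*(1/12064) = 45369*(1/12064) = 45369/12064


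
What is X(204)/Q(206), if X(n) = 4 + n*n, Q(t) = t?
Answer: 20810/103 ≈ 202.04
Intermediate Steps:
X(n) = 4 + n²
X(204)/Q(206) = (4 + 204²)/206 = (4 + 41616)*(1/206) = 41620*(1/206) = 20810/103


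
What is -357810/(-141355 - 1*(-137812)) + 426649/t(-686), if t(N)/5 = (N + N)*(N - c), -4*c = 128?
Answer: 535601571269/5298485640 ≈ 101.09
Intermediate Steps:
c = -32 (c = -¼*128 = -32)
t(N) = 10*N*(32 + N) (t(N) = 5*((N + N)*(N - 1*(-32))) = 5*((2*N)*(N + 32)) = 5*((2*N)*(32 + N)) = 5*(2*N*(32 + N)) = 10*N*(32 + N))
-357810/(-141355 - 1*(-137812)) + 426649/t(-686) = -357810/(-141355 - 1*(-137812)) + 426649/((10*(-686)*(32 - 686))) = -357810/(-141355 + 137812) + 426649/((10*(-686)*(-654))) = -357810/(-3543) + 426649/4486440 = -357810*(-1/3543) + 426649*(1/4486440) = 119270/1181 + 426649/4486440 = 535601571269/5298485640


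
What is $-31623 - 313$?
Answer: $-31936$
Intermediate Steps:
$-31623 - 313 = -31936$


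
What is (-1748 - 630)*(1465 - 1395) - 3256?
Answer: -169716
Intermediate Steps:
(-1748 - 630)*(1465 - 1395) - 3256 = -2378*70 - 3256 = -166460 - 3256 = -169716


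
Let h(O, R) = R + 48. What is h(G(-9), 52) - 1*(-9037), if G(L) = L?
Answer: 9137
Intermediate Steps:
h(O, R) = 48 + R
h(G(-9), 52) - 1*(-9037) = (48 + 52) - 1*(-9037) = 100 + 9037 = 9137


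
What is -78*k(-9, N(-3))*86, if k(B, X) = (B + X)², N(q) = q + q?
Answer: -1509300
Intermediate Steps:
N(q) = 2*q
-78*k(-9, N(-3))*86 = -78*(-9 + 2*(-3))²*86 = -78*(-9 - 6)²*86 = -78*(-15)²*86 = -78*225*86 = -17550*86 = -1509300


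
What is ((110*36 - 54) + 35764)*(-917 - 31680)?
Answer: -1293122990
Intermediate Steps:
((110*36 - 54) + 35764)*(-917 - 31680) = ((3960 - 54) + 35764)*(-32597) = (3906 + 35764)*(-32597) = 39670*(-32597) = -1293122990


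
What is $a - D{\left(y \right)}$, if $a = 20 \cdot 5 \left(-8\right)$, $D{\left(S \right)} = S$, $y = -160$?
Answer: $-640$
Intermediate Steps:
$a = -800$ ($a = 100 \left(-8\right) = -800$)
$a - D{\left(y \right)} = -800 - -160 = -800 + 160 = -640$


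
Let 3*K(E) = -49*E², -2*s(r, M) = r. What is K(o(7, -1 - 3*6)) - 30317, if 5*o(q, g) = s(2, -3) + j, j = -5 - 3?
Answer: -759248/25 ≈ -30370.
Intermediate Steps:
s(r, M) = -r/2
j = -8
o(q, g) = -9/5 (o(q, g) = (-½*2 - 8)/5 = (-1 - 8)/5 = (⅕)*(-9) = -9/5)
K(E) = -49*E²/3 (K(E) = (-49*E²)/3 = -49*E²/3)
K(o(7, -1 - 3*6)) - 30317 = -49*(-9/5)²/3 - 30317 = -49/3*81/25 - 30317 = -1323/25 - 30317 = -759248/25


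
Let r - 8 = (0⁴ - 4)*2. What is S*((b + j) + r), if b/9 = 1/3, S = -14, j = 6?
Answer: -126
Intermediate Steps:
b = 3 (b = 9/3 = 9*(⅓) = 3)
r = 0 (r = 8 + (0⁴ - 4)*2 = 8 + (0 - 4)*2 = 8 - 4*2 = 8 - 8 = 0)
S*((b + j) + r) = -14*((3 + 6) + 0) = -14*(9 + 0) = -14*9 = -126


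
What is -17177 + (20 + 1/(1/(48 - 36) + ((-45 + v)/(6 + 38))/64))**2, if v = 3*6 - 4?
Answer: -5985368593/373321 ≈ -16033.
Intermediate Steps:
v = 14 (v = 18 - 4 = 14)
-17177 + (20 + 1/(1/(48 - 36) + ((-45 + v)/(6 + 38))/64))**2 = -17177 + (20 + 1/(1/(48 - 36) + ((-45 + 14)/(6 + 38))/64))**2 = -17177 + (20 + 1/(1/12 - 31/44*(1/64)))**2 = -17177 + (20 + 1/(1/12 - 31*1/44*(1/64)))**2 = -17177 + (20 + 1/(1/12 - 31/44*1/64))**2 = -17177 + (20 + 1/(1/12 - 31/2816))**2 = -17177 + (20 + 1/(611/8448))**2 = -17177 + (20 + 8448/611)**2 = -17177 + (20668/611)**2 = -17177 + 427166224/373321 = -5985368593/373321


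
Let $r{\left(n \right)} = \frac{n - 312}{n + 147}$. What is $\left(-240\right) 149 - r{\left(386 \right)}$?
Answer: $- \frac{19060154}{533} \approx -35760.0$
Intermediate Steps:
$r{\left(n \right)} = \frac{-312 + n}{147 + n}$
$\left(-240\right) 149 - r{\left(386 \right)} = \left(-240\right) 149 - \frac{-312 + 386}{147 + 386} = -35760 - \frac{1}{533} \cdot 74 = -35760 - \frac{74}{533} = - \frac{19060154}{533}$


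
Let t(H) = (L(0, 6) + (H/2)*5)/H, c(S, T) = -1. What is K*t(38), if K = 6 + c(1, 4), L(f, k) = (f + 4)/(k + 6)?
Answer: 715/57 ≈ 12.544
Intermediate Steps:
L(f, k) = (4 + f)/(6 + k)
t(H) = (⅓ + 5*H/2)/H (t(H) = ((4 + 0)/(6 + 6) + (H/2)*5)/H = (4/12 + (H*(½))*5)/H = ((1/12)*4 + (H/2)*5)/H = (⅓ + 5*H/2)/H)
K = 5 (K = 6 - 1 = 5)
K*t(38) = 5*((⅙)*(2 + 15*38)/38) = 5*((⅙)*(1/38)*(2 + 570)) = 5*((⅙)*(1/38)*572) = 5*(143/57) = 715/57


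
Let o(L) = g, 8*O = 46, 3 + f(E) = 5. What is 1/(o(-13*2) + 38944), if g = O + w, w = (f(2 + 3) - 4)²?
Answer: 4/155815 ≈ 2.5671e-5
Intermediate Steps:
f(E) = 2 (f(E) = -3 + 5 = 2)
w = 4 (w = (2 - 4)² = (-2)² = 4)
O = 23/4 (O = (⅛)*46 = 23/4 ≈ 5.7500)
g = 39/4 (g = 23/4 + 4 = 39/4 ≈ 9.7500)
o(L) = 39/4
1/(o(-13*2) + 38944) = 1/(39/4 + 38944) = 1/(155815/4) = 4/155815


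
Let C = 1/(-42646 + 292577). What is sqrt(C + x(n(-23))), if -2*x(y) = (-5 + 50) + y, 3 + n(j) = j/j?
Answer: I*sqrt(5372032409722)/499862 ≈ 4.6368*I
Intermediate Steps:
n(j) = -2 (n(j) = -3 + j/j = -3 + 1 = -2)
x(y) = -45/2 - y/2 (x(y) = -((-5 + 50) + y)/2 = -(45 + y)/2 = -45/2 - y/2)
C = 1/249931 ≈ 4.0011e-6
sqrt(C + x(n(-23))) = sqrt(1/249931 + (-45/2 - 1/2*(-2))) = sqrt(1/249931 + (-45/2 + 1)) = sqrt(1/249931 - 43/2) = sqrt(-10747031/499862) = I*sqrt(5372032409722)/499862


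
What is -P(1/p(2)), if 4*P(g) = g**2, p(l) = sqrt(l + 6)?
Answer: -1/32 ≈ -0.031250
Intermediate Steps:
p(l) = sqrt(6 + l)
P(g) = g**2/4
-P(1/p(2)) = -(1/(sqrt(6 + 2)))**2/4 = -(1/(sqrt(8)))**2/4 = -(1/(2*sqrt(2)))**2/4 = -(sqrt(2)/4)**2/4 = -1/(4*8) = -1*1/32 = -1/32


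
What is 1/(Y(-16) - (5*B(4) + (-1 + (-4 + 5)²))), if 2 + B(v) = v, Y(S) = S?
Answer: -1/26 ≈ -0.038462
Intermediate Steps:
B(v) = -2 + v
1/(Y(-16) - (5*B(4) + (-1 + (-4 + 5)²))) = 1/(-16 - (5*(-2 + 4) + (-1 + (-4 + 5)²))) = 1/(-16 - (5*2 + (-1 + 1²))) = 1/(-16 - (10 + (-1 + 1))) = 1/(-16 - (10 + 0)) = 1/(-16 - 1*10) = 1/(-16 - 10) = 1/(-26) = -1/26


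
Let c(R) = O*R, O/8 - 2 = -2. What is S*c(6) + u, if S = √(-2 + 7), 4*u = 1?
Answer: ¼ ≈ 0.25000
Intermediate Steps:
u = ¼ (u = (¼)*1 = ¼ ≈ 0.25000)
O = 0 (O = 16 + 8*(-2) = 16 - 16 = 0)
S = √5 ≈ 2.2361
c(R) = 0 (c(R) = 0*R = 0)
S*c(6) + u = √5*0 + ¼ = 0 + ¼ = ¼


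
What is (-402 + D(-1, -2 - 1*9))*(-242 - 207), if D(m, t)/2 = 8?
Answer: 173314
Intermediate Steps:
D(m, t) = 16 (D(m, t) = 2*8 = 16)
(-402 + D(-1, -2 - 1*9))*(-242 - 207) = (-402 + 16)*(-242 - 207) = -386*(-449) = 173314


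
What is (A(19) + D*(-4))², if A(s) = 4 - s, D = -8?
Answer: 289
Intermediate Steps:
(A(19) + D*(-4))² = ((4 - 1*19) - 8*(-4))² = ((4 - 19) + 32)² = (-15 + 32)² = 17² = 289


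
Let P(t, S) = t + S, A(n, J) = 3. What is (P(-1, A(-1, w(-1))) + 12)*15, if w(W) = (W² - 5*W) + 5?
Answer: 210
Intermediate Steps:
w(W) = 5 + W² - 5*W
P(t, S) = S + t
(P(-1, A(-1, w(-1))) + 12)*15 = ((3 - 1) + 12)*15 = (2 + 12)*15 = 14*15 = 210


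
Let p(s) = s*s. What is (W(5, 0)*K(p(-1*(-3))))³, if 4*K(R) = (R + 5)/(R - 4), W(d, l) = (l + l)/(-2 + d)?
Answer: 0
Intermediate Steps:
W(d, l) = 2*l/(-2 + d) (W(d, l) = (2*l)/(-2 + d) = 2*l/(-2 + d))
p(s) = s²
K(R) = (5 + R)/(4*(-4 + R)) (K(R) = ((R + 5)/(R - 4))/4 = ((5 + R)/(-4 + R))/4 = (5 + R)/(4*(-4 + R)))
(W(5, 0)*K(p(-1*(-3))))³ = ((2*0/(-2 + 5))*((5 + (-1*(-3))²)/(4*(-4 + (-1*(-3))²))))³ = ((2*0/3)*((5 + 3²)/(4*(-4 + 3²))))³ = ((2*0*(⅓))*((5 + 9)/(4*(-4 + 9))))³ = (0*((¼)*14/5))³ = (0*((¼)*(⅕)*14))³ = (0*(7/10))³ = 0³ = 0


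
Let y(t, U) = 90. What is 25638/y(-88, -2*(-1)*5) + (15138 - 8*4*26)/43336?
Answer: 92694659/325020 ≈ 285.20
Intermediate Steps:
25638/y(-88, -2*(-1)*5) + (15138 - 8*4*26)/43336 = 25638/90 + (15138 - 8*4*26)/43336 = 25638*(1/90) + (15138 - 32*26)*(1/43336) = 4273/15 + (15138 - 1*832)*(1/43336) = 4273/15 + (15138 - 832)*(1/43336) = 4273/15 + 14306*(1/43336) = 4273/15 + 7153/21668 = 92694659/325020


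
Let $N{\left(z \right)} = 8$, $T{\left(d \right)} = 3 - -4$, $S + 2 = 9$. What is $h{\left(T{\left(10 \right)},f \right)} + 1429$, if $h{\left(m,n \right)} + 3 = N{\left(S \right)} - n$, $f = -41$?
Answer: $1475$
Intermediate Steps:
$S = 7$ ($S = -2 + 9 = 7$)
$T{\left(d \right)} = 7$ ($T{\left(d \right)} = 3 + 4 = 7$)
$h{\left(m,n \right)} = 5 - n$ ($h{\left(m,n \right)} = -3 - \left(-8 + n\right) = 5 - n$)
$h{\left(T{\left(10 \right)},f \right)} + 1429 = \left(5 - -41\right) + 1429 = \left(5 + 41\right) + 1429 = 46 + 1429 = 1475$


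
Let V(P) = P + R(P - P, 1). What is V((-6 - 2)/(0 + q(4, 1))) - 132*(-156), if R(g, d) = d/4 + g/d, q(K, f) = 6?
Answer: 247091/12 ≈ 20591.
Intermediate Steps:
R(g, d) = d/4 + g/d (R(g, d) = d*(1/4) + g/d = d/4 + g/d)
V(P) = 1/4 + P (V(P) = P + ((1/4)*1 + (P - P)/1) = P + (1/4 + 0*1) = P + (1/4 + 0) = P + 1/4 = 1/4 + P)
V((-6 - 2)/(0 + q(4, 1))) - 132*(-156) = (1/4 + (-6 - 2)/(0 + 6)) - 132*(-156) = (1/4 - 8/6) + 20592 = (1/4 - 8*1/6) + 20592 = (1/4 - 4/3) + 20592 = -13/12 + 20592 = 247091/12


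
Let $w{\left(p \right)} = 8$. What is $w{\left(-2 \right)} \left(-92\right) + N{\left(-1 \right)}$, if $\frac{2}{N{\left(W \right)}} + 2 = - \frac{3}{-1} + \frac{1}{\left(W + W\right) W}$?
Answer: $- \frac{2204}{3} \approx -734.67$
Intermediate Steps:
$N{\left(W \right)} = \frac{2}{1 + \frac{1}{2 W^{2}}}$ ($N{\left(W \right)} = \frac{2}{-2 + \left(- \frac{3}{-1} + \frac{1}{\left(W + W\right) W}\right)} = \frac{2}{-2 + \left(\left(-3\right) \left(-1\right) + \frac{1}{2 W W}\right)} = \frac{2}{-2 + \left(3 + \frac{\frac{1}{2} \frac{1}{W}}{W}\right)} = \frac{2}{-2 + \left(3 + \frac{1}{2 W^{2}}\right)} = \frac{2}{1 + \frac{1}{2 W^{2}}}$)
$w{\left(-2 \right)} \left(-92\right) + N{\left(-1 \right)} = 8 \left(-92\right) + \frac{4 \left(-1\right)^{2}}{1 + 2 \left(-1\right)^{2}} = -736 + 4 \cdot 1 \frac{1}{1 + 2 \cdot 1} = -736 + 4 \cdot 1 \frac{1}{1 + 2} = -736 + 4 \cdot 1 \cdot \frac{1}{3} = -736 + \frac{4}{3} = - \frac{2204}{3}$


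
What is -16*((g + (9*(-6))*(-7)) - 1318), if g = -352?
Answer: 20672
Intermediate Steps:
-16*((g + (9*(-6))*(-7)) - 1318) = -16*((-352 + (9*(-6))*(-7)) - 1318) = -16*((-352 - 54*(-7)) - 1318) = -16*((-352 + 378) - 1318) = -16*(26 - 1318) = -16*(-1292) = 20672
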